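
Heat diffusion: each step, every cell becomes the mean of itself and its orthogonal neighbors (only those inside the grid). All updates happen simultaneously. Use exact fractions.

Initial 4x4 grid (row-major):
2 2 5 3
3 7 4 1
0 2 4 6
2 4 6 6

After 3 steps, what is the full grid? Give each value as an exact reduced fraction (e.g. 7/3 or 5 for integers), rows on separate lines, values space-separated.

Answer: 6581/2160 6203/1800 2131/600 2579/720
21527/7200 20207/6000 7657/2000 9269/2400
2191/800 6893/2000 8273/2000 2113/480
2023/720 523/150 263/60 3443/720

Derivation:
After step 1:
  7/3 4 7/2 3
  3 18/5 21/5 7/2
  7/4 17/5 22/5 17/4
  2 7/2 5 6
After step 2:
  28/9 403/120 147/40 10/3
  641/240 91/25 96/25 299/80
  203/80 333/100 17/4 363/80
  29/12 139/40 189/40 61/12
After step 3:
  6581/2160 6203/1800 2131/600 2579/720
  21527/7200 20207/6000 7657/2000 9269/2400
  2191/800 6893/2000 8273/2000 2113/480
  2023/720 523/150 263/60 3443/720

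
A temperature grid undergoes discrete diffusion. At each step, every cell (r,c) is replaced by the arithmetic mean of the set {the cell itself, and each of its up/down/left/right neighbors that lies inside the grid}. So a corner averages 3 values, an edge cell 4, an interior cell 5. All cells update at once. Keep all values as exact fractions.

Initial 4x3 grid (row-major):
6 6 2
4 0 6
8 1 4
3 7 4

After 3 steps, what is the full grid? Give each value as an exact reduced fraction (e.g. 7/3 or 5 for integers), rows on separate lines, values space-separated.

After step 1:
  16/3 7/2 14/3
  9/2 17/5 3
  4 4 15/4
  6 15/4 5
After step 2:
  40/9 169/40 67/18
  517/120 92/25 889/240
  37/8 189/50 63/16
  55/12 75/16 25/6
After step 3:
  584/135 9643/2400 8389/2160
  1919/450 7879/2000 27079/7200
  5189/1200 2071/500 9353/2400
  667/144 6887/1600 307/72

Answer: 584/135 9643/2400 8389/2160
1919/450 7879/2000 27079/7200
5189/1200 2071/500 9353/2400
667/144 6887/1600 307/72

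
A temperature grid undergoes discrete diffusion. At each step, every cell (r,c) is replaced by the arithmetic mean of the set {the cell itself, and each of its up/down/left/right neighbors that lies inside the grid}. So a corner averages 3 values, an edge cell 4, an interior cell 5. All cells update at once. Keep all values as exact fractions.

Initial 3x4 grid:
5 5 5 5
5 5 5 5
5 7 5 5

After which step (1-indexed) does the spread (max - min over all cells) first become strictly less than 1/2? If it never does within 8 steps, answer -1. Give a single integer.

Answer: 3

Derivation:
Step 1: max=17/3, min=5, spread=2/3
Step 2: max=331/60, min=5, spread=31/60
Step 3: max=2911/540, min=5, spread=211/540
  -> spread < 1/2 first at step 3
Step 4: max=286897/54000, min=4547/900, spread=14077/54000
Step 5: max=2570407/486000, min=273683/54000, spread=5363/24300
Step 6: max=76640809/14580000, min=152869/30000, spread=93859/583200
Step 7: max=4584274481/874800000, min=248336467/48600000, spread=4568723/34992000
Step 8: max=274220435629/52488000000, min=7471618889/1458000000, spread=8387449/83980800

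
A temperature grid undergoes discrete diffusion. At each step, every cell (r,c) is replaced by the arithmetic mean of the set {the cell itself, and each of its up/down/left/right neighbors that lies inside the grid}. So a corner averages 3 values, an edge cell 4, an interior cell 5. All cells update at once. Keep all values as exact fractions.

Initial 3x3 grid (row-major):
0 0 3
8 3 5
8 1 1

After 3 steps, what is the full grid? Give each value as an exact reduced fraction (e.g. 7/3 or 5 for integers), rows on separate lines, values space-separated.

Answer: 6949/2160 19979/7200 2807/1080
53383/14400 9823/3000 141/50
2221/540 17111/4800 6749/2160

Derivation:
After step 1:
  8/3 3/2 8/3
  19/4 17/5 3
  17/3 13/4 7/3
After step 2:
  107/36 307/120 43/18
  989/240 159/50 57/20
  41/9 293/80 103/36
After step 3:
  6949/2160 19979/7200 2807/1080
  53383/14400 9823/3000 141/50
  2221/540 17111/4800 6749/2160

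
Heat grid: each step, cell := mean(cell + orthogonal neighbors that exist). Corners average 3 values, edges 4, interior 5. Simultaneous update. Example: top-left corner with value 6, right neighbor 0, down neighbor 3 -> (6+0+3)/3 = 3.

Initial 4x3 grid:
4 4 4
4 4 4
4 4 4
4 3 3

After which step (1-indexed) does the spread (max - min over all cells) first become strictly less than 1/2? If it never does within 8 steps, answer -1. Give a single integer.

Step 1: max=4, min=10/3, spread=2/3
Step 2: max=4, min=127/36, spread=17/36
  -> spread < 1/2 first at step 2
Step 3: max=4, min=7793/2160, spread=847/2160
Step 4: max=896/225, min=118969/32400, spread=2011/6480
Step 5: max=428287/108000, min=14421217/3888000, spread=199423/777600
Step 6: max=8524751/2160000, min=872215133/233280000, spread=1938319/9331200
Step 7: max=764155801/194400000, min=52625522947/13996800000, spread=95747789/559872000
Step 8: max=45682856059/11664000000, min=3171662744873/839808000000, spread=940023131/6718464000

Answer: 2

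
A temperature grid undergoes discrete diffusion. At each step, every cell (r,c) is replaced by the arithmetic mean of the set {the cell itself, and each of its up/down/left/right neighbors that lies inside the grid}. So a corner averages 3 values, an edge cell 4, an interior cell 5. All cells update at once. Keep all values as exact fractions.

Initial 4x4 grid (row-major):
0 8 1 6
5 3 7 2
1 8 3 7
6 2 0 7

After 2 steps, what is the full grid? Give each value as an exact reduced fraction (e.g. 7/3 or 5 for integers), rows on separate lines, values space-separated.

Answer: 115/36 571/120 147/40 14/3
1067/240 361/100 127/25 329/80
273/80 118/25 387/100 239/48
4 67/20 25/6 149/36

Derivation:
After step 1:
  13/3 3 11/2 3
  9/4 31/5 16/5 11/2
  5 17/5 5 19/4
  3 4 3 14/3
After step 2:
  115/36 571/120 147/40 14/3
  1067/240 361/100 127/25 329/80
  273/80 118/25 387/100 239/48
  4 67/20 25/6 149/36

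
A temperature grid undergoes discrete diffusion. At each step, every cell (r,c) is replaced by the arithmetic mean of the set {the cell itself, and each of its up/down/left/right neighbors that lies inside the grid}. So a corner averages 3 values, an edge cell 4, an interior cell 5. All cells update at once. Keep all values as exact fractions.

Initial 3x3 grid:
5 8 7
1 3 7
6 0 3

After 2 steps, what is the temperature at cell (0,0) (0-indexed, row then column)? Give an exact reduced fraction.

Step 1: cell (0,0) = 14/3
Step 2: cell (0,0) = 85/18
Full grid after step 2:
  85/18 431/80 217/36
  291/80 213/50 73/15
  109/36 187/60 34/9

Answer: 85/18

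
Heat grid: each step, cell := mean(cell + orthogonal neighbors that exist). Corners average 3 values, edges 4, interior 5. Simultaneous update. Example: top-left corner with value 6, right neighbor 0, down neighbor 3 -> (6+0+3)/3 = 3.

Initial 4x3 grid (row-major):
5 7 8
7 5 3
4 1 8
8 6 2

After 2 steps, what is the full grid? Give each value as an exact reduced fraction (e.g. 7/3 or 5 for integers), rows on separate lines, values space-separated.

Answer: 107/18 1391/240 73/12
1271/240 269/50 201/40
421/80 443/100 589/120
61/12 1223/240 157/36

Derivation:
After step 1:
  19/3 25/4 6
  21/4 23/5 6
  5 24/5 7/2
  6 17/4 16/3
After step 2:
  107/18 1391/240 73/12
  1271/240 269/50 201/40
  421/80 443/100 589/120
  61/12 1223/240 157/36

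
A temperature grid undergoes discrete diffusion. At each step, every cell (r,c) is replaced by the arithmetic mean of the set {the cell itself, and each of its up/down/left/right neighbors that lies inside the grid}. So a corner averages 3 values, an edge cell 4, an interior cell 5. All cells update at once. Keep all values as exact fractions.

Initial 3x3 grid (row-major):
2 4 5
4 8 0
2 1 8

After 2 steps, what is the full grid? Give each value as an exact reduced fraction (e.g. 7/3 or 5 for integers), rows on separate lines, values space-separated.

Answer: 145/36 869/240 13/3
49/15 443/100 293/80
133/36 809/240 13/3

Derivation:
After step 1:
  10/3 19/4 3
  4 17/5 21/4
  7/3 19/4 3
After step 2:
  145/36 869/240 13/3
  49/15 443/100 293/80
  133/36 809/240 13/3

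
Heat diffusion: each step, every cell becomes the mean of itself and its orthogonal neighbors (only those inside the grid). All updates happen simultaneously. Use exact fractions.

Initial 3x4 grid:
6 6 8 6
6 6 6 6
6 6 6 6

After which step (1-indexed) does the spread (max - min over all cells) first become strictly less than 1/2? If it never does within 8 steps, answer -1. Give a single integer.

Answer: 3

Derivation:
Step 1: max=20/3, min=6, spread=2/3
Step 2: max=391/60, min=6, spread=31/60
Step 3: max=3451/540, min=6, spread=211/540
  -> spread < 1/2 first at step 3
Step 4: max=340897/54000, min=5447/900, spread=14077/54000
Step 5: max=3056407/486000, min=327683/54000, spread=5363/24300
Step 6: max=91220809/14580000, min=182869/30000, spread=93859/583200
Step 7: max=5459074481/874800000, min=296936467/48600000, spread=4568723/34992000
Step 8: max=326708435629/52488000000, min=8929618889/1458000000, spread=8387449/83980800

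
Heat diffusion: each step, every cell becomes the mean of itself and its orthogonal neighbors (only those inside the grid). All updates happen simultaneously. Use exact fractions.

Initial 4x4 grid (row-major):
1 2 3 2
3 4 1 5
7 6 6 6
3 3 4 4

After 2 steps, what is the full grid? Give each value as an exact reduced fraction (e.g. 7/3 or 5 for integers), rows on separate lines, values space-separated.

Answer: 11/4 97/40 349/120 53/18
137/40 369/100 171/50 953/240
541/120 87/20 231/50 1081/240
157/36 1067/240 1051/240 85/18

Derivation:
After step 1:
  2 5/2 2 10/3
  15/4 16/5 19/5 7/2
  19/4 26/5 23/5 21/4
  13/3 4 17/4 14/3
After step 2:
  11/4 97/40 349/120 53/18
  137/40 369/100 171/50 953/240
  541/120 87/20 231/50 1081/240
  157/36 1067/240 1051/240 85/18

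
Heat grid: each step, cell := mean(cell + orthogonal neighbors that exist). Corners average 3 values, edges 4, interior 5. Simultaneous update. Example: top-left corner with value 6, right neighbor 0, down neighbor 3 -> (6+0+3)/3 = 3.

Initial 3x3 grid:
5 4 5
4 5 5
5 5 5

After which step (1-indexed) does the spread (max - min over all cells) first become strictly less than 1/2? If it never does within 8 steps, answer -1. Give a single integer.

Step 1: max=5, min=13/3, spread=2/3
Step 2: max=5, min=367/80, spread=33/80
  -> spread < 1/2 first at step 2
Step 3: max=439/90, min=4963/1080, spread=61/216
Step 4: max=13139/2700, min=302561/64800, spread=511/2592
Step 5: max=173599/36000, min=18210067/3888000, spread=4309/31104
Step 6: max=23368763/4860000, min=1099016249/233280000, spread=36295/373248
Step 7: max=5587864169/1166400000, min=66098829403/13996800000, spread=305773/4478976
Step 8: max=55777424503/11664000000, min=3975725329841/839808000000, spread=2575951/53747712

Answer: 2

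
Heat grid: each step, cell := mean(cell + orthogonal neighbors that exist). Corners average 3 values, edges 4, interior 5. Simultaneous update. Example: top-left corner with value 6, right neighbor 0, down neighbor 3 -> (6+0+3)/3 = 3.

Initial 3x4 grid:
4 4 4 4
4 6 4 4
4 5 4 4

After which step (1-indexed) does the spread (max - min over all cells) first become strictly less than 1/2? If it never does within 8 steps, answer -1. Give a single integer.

Step 1: max=19/4, min=4, spread=3/4
Step 2: max=91/20, min=4, spread=11/20
Step 3: max=403/90, min=493/120, spread=133/360
  -> spread < 1/2 first at step 3
Step 4: max=57787/12960, min=2977/720, spread=4201/12960
Step 5: max=687517/155520, min=10033/2400, spread=186893/777600
Step 6: max=205529899/46656000, min=5443879/1296000, spread=1910051/9331200
Step 7: max=12272706641/2799360000, min=328397461/77760000, spread=90079609/559872000
Step 8: max=734120742979/167961600000, min=6589948813/1555200000, spread=896250847/6718464000

Answer: 3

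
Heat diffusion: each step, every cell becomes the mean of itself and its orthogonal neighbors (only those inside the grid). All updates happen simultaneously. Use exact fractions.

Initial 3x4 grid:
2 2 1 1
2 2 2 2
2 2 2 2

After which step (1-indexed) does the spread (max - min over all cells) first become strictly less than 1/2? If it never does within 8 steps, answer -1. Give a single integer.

Step 1: max=2, min=4/3, spread=2/3
Step 2: max=2, min=55/36, spread=17/36
  -> spread < 1/2 first at step 2
Step 3: max=2, min=218/135, spread=52/135
Step 4: max=3553/1800, min=217951/129600, spread=7573/25920
Step 5: max=52783/27000, min=13382999/7776000, spread=363701/1555200
Step 6: max=1392587/720000, min=817266001/466560000, spread=681043/3732480
Step 7: max=372917911/194400000, min=49617862859/27993600000, spread=163292653/1119744000
Step 8: max=11106860837/5832000000, min=3004404115681/1679616000000, spread=1554974443/13436928000

Answer: 2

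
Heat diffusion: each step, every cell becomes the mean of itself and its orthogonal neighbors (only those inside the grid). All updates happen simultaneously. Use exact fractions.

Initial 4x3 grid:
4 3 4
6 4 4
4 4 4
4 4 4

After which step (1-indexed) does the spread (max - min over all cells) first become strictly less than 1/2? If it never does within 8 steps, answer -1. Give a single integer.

Step 1: max=9/2, min=11/3, spread=5/6
Step 2: max=263/60, min=137/36, spread=26/45
Step 3: max=847/200, min=8467/2160, spread=3403/10800
  -> spread < 1/2 first at step 3
Step 4: max=113173/27000, min=514289/129600, spread=144707/648000
Step 5: max=374089/90000, min=31194691/7776000, spread=5632993/38880000
Step 6: max=2790097/675000, min=1881297209/466560000, spread=236089187/2332800000
Step 7: max=1335613459/324000000, min=113360774731/27993600000, spread=10181140633/139968000000
Step 8: max=79932777431/19440000000, min=6818190344129/1679616000000, spread=440008129547/8398080000000

Answer: 3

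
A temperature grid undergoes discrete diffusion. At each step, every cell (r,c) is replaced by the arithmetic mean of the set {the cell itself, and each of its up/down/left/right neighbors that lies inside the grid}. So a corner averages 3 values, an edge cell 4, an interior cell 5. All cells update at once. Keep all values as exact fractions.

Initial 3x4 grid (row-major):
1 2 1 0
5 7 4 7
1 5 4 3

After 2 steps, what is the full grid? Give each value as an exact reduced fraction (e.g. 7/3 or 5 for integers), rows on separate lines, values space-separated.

Answer: 107/36 353/120 353/120 95/36
433/120 197/50 369/100 463/120
137/36 991/240 1051/240 73/18

Derivation:
After step 1:
  8/3 11/4 7/4 8/3
  7/2 23/5 23/5 7/2
  11/3 17/4 4 14/3
After step 2:
  107/36 353/120 353/120 95/36
  433/120 197/50 369/100 463/120
  137/36 991/240 1051/240 73/18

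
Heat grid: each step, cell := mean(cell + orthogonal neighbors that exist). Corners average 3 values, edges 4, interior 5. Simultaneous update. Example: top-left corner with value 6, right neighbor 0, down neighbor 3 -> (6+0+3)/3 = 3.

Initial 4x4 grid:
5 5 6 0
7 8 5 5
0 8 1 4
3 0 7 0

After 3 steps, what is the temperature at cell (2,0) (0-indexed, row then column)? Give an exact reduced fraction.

Step 1: cell (2,0) = 9/2
Step 2: cell (2,0) = 139/40
Step 3: cell (2,0) = 341/80
Full grid after step 3:
  5963/1080 1889/360 8449/1800 217/54
  3541/720 15497/3000 329/75 893/225
  341/80 989/250 2479/600 767/225
  143/45 293/80 11537/3600 733/216

Answer: 341/80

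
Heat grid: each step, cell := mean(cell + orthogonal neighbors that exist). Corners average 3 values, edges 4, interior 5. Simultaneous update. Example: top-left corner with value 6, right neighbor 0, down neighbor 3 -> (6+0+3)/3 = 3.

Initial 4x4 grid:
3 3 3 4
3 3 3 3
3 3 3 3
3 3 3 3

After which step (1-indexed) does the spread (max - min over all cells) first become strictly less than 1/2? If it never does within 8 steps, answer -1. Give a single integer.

Answer: 1

Derivation:
Step 1: max=10/3, min=3, spread=1/3
  -> spread < 1/2 first at step 1
Step 2: max=59/18, min=3, spread=5/18
Step 3: max=689/216, min=3, spread=41/216
Step 4: max=20483/6480, min=3, spread=1043/6480
Step 5: max=608753/194400, min=3, spread=25553/194400
Step 6: max=18167459/5832000, min=54079/18000, spread=645863/5832000
Step 7: max=542521691/174960000, min=360971/120000, spread=16225973/174960000
Step 8: max=16223877983/5248800000, min=162701/54000, spread=409340783/5248800000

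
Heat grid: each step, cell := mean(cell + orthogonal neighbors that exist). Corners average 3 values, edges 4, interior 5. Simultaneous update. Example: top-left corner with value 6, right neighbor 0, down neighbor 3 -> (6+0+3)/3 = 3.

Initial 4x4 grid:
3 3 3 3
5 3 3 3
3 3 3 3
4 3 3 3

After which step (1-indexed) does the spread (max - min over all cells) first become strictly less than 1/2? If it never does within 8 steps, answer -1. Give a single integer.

Step 1: max=15/4, min=3, spread=3/4
Step 2: max=859/240, min=3, spread=139/240
Step 3: max=24659/7200, min=3, spread=3059/7200
  -> spread < 1/2 first at step 3
Step 4: max=728977/216000, min=1509/500, spread=77089/216000
Step 5: max=21518123/6480000, min=273407/90000, spread=1832819/6480000
Step 6: max=641318299/194400000, min=1321297/432000, spread=46734649/194400000
Step 7: max=19087328479/5832000000, min=49804523/16200000, spread=1157700199/5832000000
Step 8: max=569985154327/174960000000, min=30041921561/9720000000, spread=29230566229/174960000000

Answer: 3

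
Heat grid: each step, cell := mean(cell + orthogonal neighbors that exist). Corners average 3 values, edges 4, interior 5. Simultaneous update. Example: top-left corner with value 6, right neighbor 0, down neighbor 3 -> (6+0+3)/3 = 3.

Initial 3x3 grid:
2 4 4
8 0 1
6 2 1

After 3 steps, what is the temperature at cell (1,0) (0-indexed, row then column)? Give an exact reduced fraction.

Answer: 869/240

Derivation:
Step 1: cell (1,0) = 4
Step 2: cell (1,0) = 17/4
Step 3: cell (1,0) = 869/240
Full grid after step 3:
  811/216 4319/1440 47/18
  869/240 3691/1200 3199/1440
  1597/432 8053/2880 991/432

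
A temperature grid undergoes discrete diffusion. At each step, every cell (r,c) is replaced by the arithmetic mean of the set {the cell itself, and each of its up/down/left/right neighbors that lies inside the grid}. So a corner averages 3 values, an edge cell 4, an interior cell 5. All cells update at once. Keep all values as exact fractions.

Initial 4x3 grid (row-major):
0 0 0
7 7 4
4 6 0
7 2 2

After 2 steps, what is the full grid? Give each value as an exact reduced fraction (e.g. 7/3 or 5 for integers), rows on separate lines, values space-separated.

After step 1:
  7/3 7/4 4/3
  9/2 24/5 11/4
  6 19/5 3
  13/3 17/4 4/3
After step 2:
  103/36 613/240 35/18
  529/120 88/25 713/240
  559/120 437/100 653/240
  175/36 823/240 103/36

Answer: 103/36 613/240 35/18
529/120 88/25 713/240
559/120 437/100 653/240
175/36 823/240 103/36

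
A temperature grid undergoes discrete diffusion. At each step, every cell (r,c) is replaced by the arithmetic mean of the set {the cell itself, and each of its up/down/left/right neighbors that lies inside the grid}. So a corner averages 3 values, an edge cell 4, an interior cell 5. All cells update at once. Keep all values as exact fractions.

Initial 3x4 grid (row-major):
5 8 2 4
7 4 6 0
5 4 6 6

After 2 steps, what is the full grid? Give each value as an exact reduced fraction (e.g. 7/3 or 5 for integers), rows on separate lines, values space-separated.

After step 1:
  20/3 19/4 5 2
  21/4 29/5 18/5 4
  16/3 19/4 11/2 4
After step 2:
  50/9 1333/240 307/80 11/3
  461/80 483/100 239/50 17/5
  46/9 1283/240 357/80 9/2

Answer: 50/9 1333/240 307/80 11/3
461/80 483/100 239/50 17/5
46/9 1283/240 357/80 9/2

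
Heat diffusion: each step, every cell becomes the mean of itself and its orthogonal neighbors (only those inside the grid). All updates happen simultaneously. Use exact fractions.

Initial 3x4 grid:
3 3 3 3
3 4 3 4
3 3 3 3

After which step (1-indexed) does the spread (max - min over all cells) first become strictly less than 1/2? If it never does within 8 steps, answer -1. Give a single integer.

Answer: 1

Derivation:
Step 1: max=17/5, min=3, spread=2/5
  -> spread < 1/2 first at step 1
Step 2: max=799/240, min=249/80, spread=13/60
Step 3: max=3517/1080, min=1127/360, spread=17/135
Step 4: max=2805223/864000, min=906881/288000, spread=4229/43200
Step 5: max=25112693/7776000, min=8194771/2592000, spread=26419/388800
Step 6: max=10028952223/3110400000, min=3283960841/1036800000, spread=1770697/31104000
Step 7: max=90055100393/27993600000, min=29620261231/9331200000, spread=11943167/279936000
Step 8: max=35989893278263/11197440000000, min=11858973695921/3732480000000, spread=825944381/22394880000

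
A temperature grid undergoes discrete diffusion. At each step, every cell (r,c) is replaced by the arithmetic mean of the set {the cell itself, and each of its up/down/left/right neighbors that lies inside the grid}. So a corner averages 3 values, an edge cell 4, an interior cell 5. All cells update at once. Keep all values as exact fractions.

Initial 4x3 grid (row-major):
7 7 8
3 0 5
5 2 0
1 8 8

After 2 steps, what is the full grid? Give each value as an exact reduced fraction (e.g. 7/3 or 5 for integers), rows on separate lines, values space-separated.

Answer: 179/36 637/120 185/36
467/120 189/50 64/15
85/24 353/100 23/6
73/18 71/16 83/18

Derivation:
After step 1:
  17/3 11/2 20/3
  15/4 17/5 13/4
  11/4 3 15/4
  14/3 19/4 16/3
After step 2:
  179/36 637/120 185/36
  467/120 189/50 64/15
  85/24 353/100 23/6
  73/18 71/16 83/18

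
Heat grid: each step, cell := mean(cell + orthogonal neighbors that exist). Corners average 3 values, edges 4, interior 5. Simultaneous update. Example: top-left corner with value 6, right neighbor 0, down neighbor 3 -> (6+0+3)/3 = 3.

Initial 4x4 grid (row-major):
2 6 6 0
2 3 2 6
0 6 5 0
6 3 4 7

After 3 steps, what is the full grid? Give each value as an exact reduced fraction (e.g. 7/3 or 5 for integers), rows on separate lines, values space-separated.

Answer: 1787/540 25901/7200 2869/800 2623/720
22751/7200 2629/750 7517/2000 4111/1200
8117/2400 7307/2000 1411/375 13961/3600
851/240 4691/1200 14861/3600 2131/540

Derivation:
After step 1:
  10/3 17/4 7/2 4
  7/4 19/5 22/5 2
  7/2 17/5 17/5 9/2
  3 19/4 19/4 11/3
After step 2:
  28/9 893/240 323/80 19/6
  743/240 88/25 171/50 149/40
  233/80 377/100 409/100 407/120
  15/4 159/40 497/120 155/36
After step 3:
  1787/540 25901/7200 2869/800 2623/720
  22751/7200 2629/750 7517/2000 4111/1200
  8117/2400 7307/2000 1411/375 13961/3600
  851/240 4691/1200 14861/3600 2131/540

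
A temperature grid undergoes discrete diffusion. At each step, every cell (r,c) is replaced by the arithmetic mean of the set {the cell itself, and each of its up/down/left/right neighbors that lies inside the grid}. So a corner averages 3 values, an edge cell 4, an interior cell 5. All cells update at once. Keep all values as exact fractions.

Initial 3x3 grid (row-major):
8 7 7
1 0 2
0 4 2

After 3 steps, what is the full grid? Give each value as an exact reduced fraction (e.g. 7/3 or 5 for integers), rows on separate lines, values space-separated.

After step 1:
  16/3 11/2 16/3
  9/4 14/5 11/4
  5/3 3/2 8/3
After step 2:
  157/36 569/120 163/36
  241/80 74/25 271/80
  65/36 259/120 83/36
After step 3:
  8723/2160 29863/7200 9113/2160
  14567/4800 813/250 15817/4800
  5023/2160 16613/7200 5653/2160

Answer: 8723/2160 29863/7200 9113/2160
14567/4800 813/250 15817/4800
5023/2160 16613/7200 5653/2160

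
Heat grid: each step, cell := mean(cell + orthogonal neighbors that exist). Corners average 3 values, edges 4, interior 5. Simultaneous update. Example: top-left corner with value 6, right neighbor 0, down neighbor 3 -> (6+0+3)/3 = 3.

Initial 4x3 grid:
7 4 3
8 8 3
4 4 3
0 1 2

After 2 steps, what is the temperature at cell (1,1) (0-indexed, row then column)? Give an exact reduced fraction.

Answer: 259/50

Derivation:
Step 1: cell (1,1) = 27/5
Step 2: cell (1,1) = 259/50
Full grid after step 2:
  223/36 617/120 157/36
  1349/240 259/50 959/240
  197/48 363/100 53/16
  89/36 113/48 9/4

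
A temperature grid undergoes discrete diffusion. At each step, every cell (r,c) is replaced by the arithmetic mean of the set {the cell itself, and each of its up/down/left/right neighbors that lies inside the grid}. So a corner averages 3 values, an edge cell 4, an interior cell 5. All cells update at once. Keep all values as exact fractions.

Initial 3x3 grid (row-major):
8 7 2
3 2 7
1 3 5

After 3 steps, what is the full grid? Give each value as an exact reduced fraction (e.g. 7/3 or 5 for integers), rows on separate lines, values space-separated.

Answer: 3343/720 66403/14400 10439/2160
27989/7200 6409/1500 15457/3600
7589/2160 51403/14400 2933/720

Derivation:
After step 1:
  6 19/4 16/3
  7/2 22/5 4
  7/3 11/4 5
After step 2:
  19/4 1229/240 169/36
  487/120 97/25 281/60
  103/36 869/240 47/12
After step 3:
  3343/720 66403/14400 10439/2160
  27989/7200 6409/1500 15457/3600
  7589/2160 51403/14400 2933/720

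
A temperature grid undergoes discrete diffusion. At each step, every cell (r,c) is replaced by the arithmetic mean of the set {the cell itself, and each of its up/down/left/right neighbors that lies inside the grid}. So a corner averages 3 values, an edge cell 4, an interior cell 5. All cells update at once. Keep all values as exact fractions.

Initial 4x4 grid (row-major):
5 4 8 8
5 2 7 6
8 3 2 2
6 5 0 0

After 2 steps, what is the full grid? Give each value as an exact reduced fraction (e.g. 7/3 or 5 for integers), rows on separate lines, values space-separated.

After step 1:
  14/3 19/4 27/4 22/3
  5 21/5 5 23/4
  11/2 4 14/5 5/2
  19/3 7/2 7/4 2/3
After step 2:
  173/36 611/120 143/24 119/18
  581/120 459/100 49/10 247/48
  125/24 4 321/100 703/240
  46/9 187/48 523/240 59/36

Answer: 173/36 611/120 143/24 119/18
581/120 459/100 49/10 247/48
125/24 4 321/100 703/240
46/9 187/48 523/240 59/36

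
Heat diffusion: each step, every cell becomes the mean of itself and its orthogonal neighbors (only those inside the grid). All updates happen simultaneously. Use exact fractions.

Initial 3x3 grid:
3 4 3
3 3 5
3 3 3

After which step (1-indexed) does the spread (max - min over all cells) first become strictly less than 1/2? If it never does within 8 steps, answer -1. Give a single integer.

Answer: 3

Derivation:
Step 1: max=4, min=3, spread=1
Step 2: max=443/120, min=3, spread=83/120
Step 3: max=2597/720, min=2857/900, spread=173/400
  -> spread < 1/2 first at step 3
Step 4: max=151039/43200, min=5761/1800, spread=511/1728
Step 5: max=9005933/2592000, min=78401/24000, spread=4309/20736
Step 6: max=533943751/155520000, min=10651237/3240000, spread=36295/248832
Step 7: max=31878770597/9331200000, min=2576935831/777600000, spread=305773/2985984
Step 8: max=1902930670159/559872000000, min=25870575497/7776000000, spread=2575951/35831808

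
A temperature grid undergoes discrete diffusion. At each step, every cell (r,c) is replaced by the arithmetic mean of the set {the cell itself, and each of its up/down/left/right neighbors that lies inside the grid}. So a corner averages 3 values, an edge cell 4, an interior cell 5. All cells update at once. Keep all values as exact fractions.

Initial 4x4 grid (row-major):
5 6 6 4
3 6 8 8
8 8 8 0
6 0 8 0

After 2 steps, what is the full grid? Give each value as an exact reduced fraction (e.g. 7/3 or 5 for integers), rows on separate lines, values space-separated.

After step 1:
  14/3 23/4 6 6
  11/2 31/5 36/5 5
  25/4 6 32/5 4
  14/3 11/2 4 8/3
After step 2:
  191/36 1357/240 499/80 17/3
  1357/240 613/100 154/25 111/20
  269/48 607/100 138/25 271/60
  197/36 121/24 557/120 32/9

Answer: 191/36 1357/240 499/80 17/3
1357/240 613/100 154/25 111/20
269/48 607/100 138/25 271/60
197/36 121/24 557/120 32/9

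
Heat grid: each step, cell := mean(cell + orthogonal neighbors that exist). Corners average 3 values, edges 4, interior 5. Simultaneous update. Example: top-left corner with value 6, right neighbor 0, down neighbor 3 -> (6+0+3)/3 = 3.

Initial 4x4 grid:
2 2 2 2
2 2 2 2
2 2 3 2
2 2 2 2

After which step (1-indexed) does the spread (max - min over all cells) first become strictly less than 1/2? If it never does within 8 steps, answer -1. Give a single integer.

Answer: 1

Derivation:
Step 1: max=9/4, min=2, spread=1/4
  -> spread < 1/2 first at step 1
Step 2: max=111/50, min=2, spread=11/50
Step 3: max=5167/2400, min=2, spread=367/2400
Step 4: max=23171/10800, min=1213/600, spread=1337/10800
Step 5: max=689669/324000, min=36469/18000, spread=33227/324000
Step 6: max=20654327/9720000, min=220049/108000, spread=849917/9720000
Step 7: max=616914347/291600000, min=3308533/1620000, spread=21378407/291600000
Step 8: max=18462462371/8748000000, min=995688343/486000000, spread=540072197/8748000000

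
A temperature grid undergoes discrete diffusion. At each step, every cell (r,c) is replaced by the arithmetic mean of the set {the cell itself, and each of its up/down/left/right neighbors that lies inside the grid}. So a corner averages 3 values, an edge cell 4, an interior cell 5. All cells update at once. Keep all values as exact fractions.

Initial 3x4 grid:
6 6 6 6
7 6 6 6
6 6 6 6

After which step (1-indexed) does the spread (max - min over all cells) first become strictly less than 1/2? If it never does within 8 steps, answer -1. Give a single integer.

Answer: 1

Derivation:
Step 1: max=19/3, min=6, spread=1/3
  -> spread < 1/2 first at step 1
Step 2: max=1507/240, min=6, spread=67/240
Step 3: max=13397/2160, min=6, spread=437/2160
Step 4: max=5341531/864000, min=6009/1000, spread=29951/172800
Step 5: max=47871821/7776000, min=20329/3375, spread=206761/1555200
Step 6: max=19118595571/3110400000, min=32565671/5400000, spread=14430763/124416000
Step 7: max=1144851741689/186624000000, min=2609652727/432000000, spread=139854109/1492992000
Step 8: max=68607111890251/11197440000000, min=235131228977/38880000000, spread=7114543559/89579520000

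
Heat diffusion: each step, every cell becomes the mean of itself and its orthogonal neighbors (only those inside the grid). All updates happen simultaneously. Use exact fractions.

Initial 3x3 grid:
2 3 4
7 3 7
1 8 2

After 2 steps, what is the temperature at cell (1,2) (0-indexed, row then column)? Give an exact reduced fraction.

Answer: 299/60

Derivation:
Step 1: cell (1,2) = 4
Step 2: cell (1,2) = 299/60
Full grid after step 2:
  41/12 259/60 35/9
  1091/240 387/100 299/60
  145/36 201/40 79/18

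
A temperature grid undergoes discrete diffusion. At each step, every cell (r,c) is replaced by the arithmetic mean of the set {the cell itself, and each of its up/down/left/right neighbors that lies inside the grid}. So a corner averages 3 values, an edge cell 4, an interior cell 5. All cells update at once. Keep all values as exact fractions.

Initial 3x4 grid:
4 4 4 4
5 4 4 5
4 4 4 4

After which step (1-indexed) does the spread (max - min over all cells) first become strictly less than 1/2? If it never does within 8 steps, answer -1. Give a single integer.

Step 1: max=13/3, min=4, spread=1/3
  -> spread < 1/2 first at step 1
Step 2: max=1027/240, min=413/100, spread=179/1200
Step 3: max=9077/2160, min=3733/900, spread=589/10800
Step 4: max=3621307/864000, min=1498853/360000, spread=120299/4320000
Step 5: max=216706913/51840000, min=13507723/3240000, spread=116669/10368000
Step 6: max=12993222067/3110400000, min=5406270893/1296000000, spread=90859619/15552000000
Step 7: max=779229719753/186624000000, min=324478028887/77760000000, spread=2412252121/933120000000
Step 8: max=46745385835627/11197440000000, min=19471249510133/4665600000000, spread=71935056539/55987200000000

Answer: 1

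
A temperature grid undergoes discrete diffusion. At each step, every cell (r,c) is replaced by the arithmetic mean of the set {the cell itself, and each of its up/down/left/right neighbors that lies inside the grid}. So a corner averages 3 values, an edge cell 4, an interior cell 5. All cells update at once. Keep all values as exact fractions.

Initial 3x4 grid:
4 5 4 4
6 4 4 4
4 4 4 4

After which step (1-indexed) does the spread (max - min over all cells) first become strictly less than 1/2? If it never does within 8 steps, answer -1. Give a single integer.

Answer: 4

Derivation:
Step 1: max=5, min=4, spread=1
Step 2: max=563/120, min=4, spread=83/120
Step 3: max=23/5, min=4, spread=3/5
Step 4: max=96907/21600, min=36553/9000, spread=45899/108000
  -> spread < 1/2 first at step 4
Step 5: max=5776483/1296000, min=48971/12000, spread=97523/259200
Step 6: max=114317239/25920000, min=69499/16875, spread=302671/1036800
Step 7: max=20462601503/4665600000, min=134123837/32400000, spread=45950759/186624000
Step 8: max=1220757693677/279936000000, min=2697397661/648000000, spread=443855233/2239488000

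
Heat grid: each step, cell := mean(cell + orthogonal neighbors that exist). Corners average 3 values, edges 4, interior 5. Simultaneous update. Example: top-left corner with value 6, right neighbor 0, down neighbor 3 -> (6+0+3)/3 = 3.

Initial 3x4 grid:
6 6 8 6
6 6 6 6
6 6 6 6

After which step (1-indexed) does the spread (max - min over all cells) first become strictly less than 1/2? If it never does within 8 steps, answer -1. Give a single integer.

Answer: 3

Derivation:
Step 1: max=20/3, min=6, spread=2/3
Step 2: max=391/60, min=6, spread=31/60
Step 3: max=3451/540, min=6, spread=211/540
  -> spread < 1/2 first at step 3
Step 4: max=340897/54000, min=5447/900, spread=14077/54000
Step 5: max=3056407/486000, min=327683/54000, spread=5363/24300
Step 6: max=91220809/14580000, min=182869/30000, spread=93859/583200
Step 7: max=5459074481/874800000, min=296936467/48600000, spread=4568723/34992000
Step 8: max=326708435629/52488000000, min=8929618889/1458000000, spread=8387449/83980800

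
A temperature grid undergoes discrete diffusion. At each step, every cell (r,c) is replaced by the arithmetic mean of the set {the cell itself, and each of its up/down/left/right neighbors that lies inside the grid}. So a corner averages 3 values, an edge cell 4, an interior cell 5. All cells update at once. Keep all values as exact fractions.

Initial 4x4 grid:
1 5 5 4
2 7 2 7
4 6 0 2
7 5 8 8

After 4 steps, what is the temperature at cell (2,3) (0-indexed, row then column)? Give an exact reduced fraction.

Answer: 55151/12000

Derivation:
Step 1: cell (2,3) = 17/4
Step 2: cell (2,3) = 22/5
Step 3: cell (2,3) = 1829/400
Step 4: cell (2,3) = 55151/12000
Full grid after step 4:
  51053/12960 108767/27000 28567/6750 139201/32400
  893851/216000 759559/180000 385981/90000 474067/108000
  994931/216000 10441/2250 277169/60000 55151/12000
  81101/16200 1082921/216000 118937/24000 105079/21600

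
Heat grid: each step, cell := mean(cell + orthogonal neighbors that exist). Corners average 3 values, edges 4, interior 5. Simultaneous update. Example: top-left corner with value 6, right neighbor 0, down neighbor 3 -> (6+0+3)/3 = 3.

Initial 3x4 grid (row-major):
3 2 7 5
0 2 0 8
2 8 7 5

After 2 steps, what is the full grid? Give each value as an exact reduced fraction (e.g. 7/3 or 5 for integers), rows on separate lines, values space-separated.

After step 1:
  5/3 7/2 7/2 20/3
  7/4 12/5 24/5 9/2
  10/3 19/4 5 20/3
After step 2:
  83/36 83/30 277/60 44/9
  183/80 86/25 101/25 679/120
  59/18 929/240 1273/240 97/18

Answer: 83/36 83/30 277/60 44/9
183/80 86/25 101/25 679/120
59/18 929/240 1273/240 97/18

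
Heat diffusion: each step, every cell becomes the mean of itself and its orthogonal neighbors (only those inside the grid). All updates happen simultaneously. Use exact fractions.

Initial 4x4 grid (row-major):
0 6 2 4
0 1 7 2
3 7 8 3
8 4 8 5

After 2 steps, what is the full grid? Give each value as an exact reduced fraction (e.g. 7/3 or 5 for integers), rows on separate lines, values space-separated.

Answer: 7/4 33/10 41/12 137/36
117/40 321/100 471/100 91/24
151/40 533/100 519/100 613/120
65/12 113/20 187/30 193/36

Derivation:
After step 1:
  2 9/4 19/4 8/3
  1 21/5 4 4
  9/2 23/5 33/5 9/2
  5 27/4 25/4 16/3
After step 2:
  7/4 33/10 41/12 137/36
  117/40 321/100 471/100 91/24
  151/40 533/100 519/100 613/120
  65/12 113/20 187/30 193/36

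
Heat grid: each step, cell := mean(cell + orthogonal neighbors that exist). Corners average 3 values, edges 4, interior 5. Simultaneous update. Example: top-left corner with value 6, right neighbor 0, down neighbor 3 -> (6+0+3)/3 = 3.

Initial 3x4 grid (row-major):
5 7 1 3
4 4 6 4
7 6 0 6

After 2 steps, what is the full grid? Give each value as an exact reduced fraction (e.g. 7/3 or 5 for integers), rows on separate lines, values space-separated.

After step 1:
  16/3 17/4 17/4 8/3
  5 27/5 3 19/4
  17/3 17/4 9/2 10/3
After step 2:
  175/36 577/120 85/24 35/9
  107/20 219/50 219/50 55/16
  179/36 1189/240 181/48 151/36

Answer: 175/36 577/120 85/24 35/9
107/20 219/50 219/50 55/16
179/36 1189/240 181/48 151/36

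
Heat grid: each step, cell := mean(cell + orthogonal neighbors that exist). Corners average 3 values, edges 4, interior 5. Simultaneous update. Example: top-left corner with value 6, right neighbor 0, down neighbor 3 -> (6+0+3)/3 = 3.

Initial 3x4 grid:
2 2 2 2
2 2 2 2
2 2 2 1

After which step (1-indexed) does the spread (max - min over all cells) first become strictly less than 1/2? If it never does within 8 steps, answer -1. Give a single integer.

Step 1: max=2, min=5/3, spread=1/3
  -> spread < 1/2 first at step 1
Step 2: max=2, min=31/18, spread=5/18
Step 3: max=2, min=391/216, spread=41/216
Step 4: max=2, min=47623/25920, spread=4217/25920
Step 5: max=14321/7200, min=2901251/1555200, spread=38417/311040
Step 6: max=285403/144000, min=175423789/93312000, spread=1903471/18662400
Step 7: max=8524241/4320000, min=10596450911/5598720000, spread=18038617/223948800
Step 8: max=764673241/388800000, min=638578217149/335923200000, spread=883978523/13436928000

Answer: 1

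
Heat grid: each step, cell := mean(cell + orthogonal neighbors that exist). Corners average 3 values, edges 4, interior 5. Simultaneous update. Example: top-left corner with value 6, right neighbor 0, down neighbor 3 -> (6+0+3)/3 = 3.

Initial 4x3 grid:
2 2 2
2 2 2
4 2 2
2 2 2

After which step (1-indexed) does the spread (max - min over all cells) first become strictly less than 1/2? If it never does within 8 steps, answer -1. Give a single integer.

Step 1: max=8/3, min=2, spread=2/3
Step 2: max=151/60, min=2, spread=31/60
Step 3: max=1291/540, min=2, spread=211/540
  -> spread < 1/2 first at step 3
Step 4: max=124897/54000, min=1847/900, spread=14077/54000
Step 5: max=1112407/486000, min=111683/54000, spread=5363/24300
Step 6: max=32900809/14580000, min=62869/30000, spread=93859/583200
Step 7: max=1959874481/874800000, min=102536467/48600000, spread=4568723/34992000
Step 8: max=116756435629/52488000000, min=3097618889/1458000000, spread=8387449/83980800

Answer: 3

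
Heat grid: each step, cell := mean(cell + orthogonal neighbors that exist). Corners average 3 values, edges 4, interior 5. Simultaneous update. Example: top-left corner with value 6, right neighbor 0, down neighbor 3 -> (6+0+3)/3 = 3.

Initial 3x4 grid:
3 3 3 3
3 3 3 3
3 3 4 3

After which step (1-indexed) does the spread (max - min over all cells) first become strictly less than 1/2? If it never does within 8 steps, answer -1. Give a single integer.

Answer: 1

Derivation:
Step 1: max=10/3, min=3, spread=1/3
  -> spread < 1/2 first at step 1
Step 2: max=391/120, min=3, spread=31/120
Step 3: max=3451/1080, min=3, spread=211/1080
Step 4: max=340897/108000, min=5447/1800, spread=14077/108000
Step 5: max=3056407/972000, min=327683/108000, spread=5363/48600
Step 6: max=91220809/29160000, min=182869/60000, spread=93859/1166400
Step 7: max=5459074481/1749600000, min=296936467/97200000, spread=4568723/69984000
Step 8: max=326708435629/104976000000, min=8929618889/2916000000, spread=8387449/167961600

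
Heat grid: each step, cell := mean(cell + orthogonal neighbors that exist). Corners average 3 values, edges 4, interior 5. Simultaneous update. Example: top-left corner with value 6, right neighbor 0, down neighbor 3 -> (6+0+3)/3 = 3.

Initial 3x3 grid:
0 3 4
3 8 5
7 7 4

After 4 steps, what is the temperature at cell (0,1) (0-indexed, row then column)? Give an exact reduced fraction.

Step 1: cell (0,1) = 15/4
Step 2: cell (0,1) = 299/80
Step 3: cell (0,1) = 6611/1600
Step 4: cell (0,1) = 409217/96000
Full grid after step 4:
  60251/14400 409217/96000 16169/3600
  1982789/432000 23963/5000 4218203/864000
  164921/32400 250421/48000 688309/129600

Answer: 409217/96000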